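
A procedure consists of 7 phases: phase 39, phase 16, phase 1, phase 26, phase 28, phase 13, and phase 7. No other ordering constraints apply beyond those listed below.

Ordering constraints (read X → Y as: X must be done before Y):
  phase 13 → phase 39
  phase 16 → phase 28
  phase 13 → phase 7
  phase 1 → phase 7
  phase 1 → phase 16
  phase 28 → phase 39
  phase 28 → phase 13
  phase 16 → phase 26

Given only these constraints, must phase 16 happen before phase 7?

Yes

There is a constraint chain phase 16 → phase 28 → phase 13 → phase 7.
That forces phase 16 before phase 7 in every valid schedule.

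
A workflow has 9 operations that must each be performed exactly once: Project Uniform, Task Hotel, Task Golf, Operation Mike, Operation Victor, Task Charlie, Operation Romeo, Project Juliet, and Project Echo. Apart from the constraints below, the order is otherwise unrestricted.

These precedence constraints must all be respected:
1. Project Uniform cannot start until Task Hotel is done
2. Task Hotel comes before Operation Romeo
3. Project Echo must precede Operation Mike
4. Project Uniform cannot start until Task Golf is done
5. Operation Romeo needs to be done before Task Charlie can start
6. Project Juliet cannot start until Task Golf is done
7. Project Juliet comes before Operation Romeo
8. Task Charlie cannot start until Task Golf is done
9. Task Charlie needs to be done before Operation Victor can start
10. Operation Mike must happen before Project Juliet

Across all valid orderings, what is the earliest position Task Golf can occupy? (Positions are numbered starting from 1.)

1

Nothing is required before Task Golf; it can be the very first operation.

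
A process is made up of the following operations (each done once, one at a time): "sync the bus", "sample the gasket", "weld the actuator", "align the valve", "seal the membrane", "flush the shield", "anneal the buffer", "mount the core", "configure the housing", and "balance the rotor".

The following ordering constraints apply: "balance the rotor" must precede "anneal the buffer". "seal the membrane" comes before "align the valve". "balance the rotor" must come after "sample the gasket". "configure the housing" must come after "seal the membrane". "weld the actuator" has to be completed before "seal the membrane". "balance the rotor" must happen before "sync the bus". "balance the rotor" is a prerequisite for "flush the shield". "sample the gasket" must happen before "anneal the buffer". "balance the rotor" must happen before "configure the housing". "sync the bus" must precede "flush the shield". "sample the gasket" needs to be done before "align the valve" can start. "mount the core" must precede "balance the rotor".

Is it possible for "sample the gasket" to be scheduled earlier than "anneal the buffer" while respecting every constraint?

Yes

The constraints force "sample the gasket" before "anneal the buffer", so yes — every valid ordering has "sample the gasket" earlier.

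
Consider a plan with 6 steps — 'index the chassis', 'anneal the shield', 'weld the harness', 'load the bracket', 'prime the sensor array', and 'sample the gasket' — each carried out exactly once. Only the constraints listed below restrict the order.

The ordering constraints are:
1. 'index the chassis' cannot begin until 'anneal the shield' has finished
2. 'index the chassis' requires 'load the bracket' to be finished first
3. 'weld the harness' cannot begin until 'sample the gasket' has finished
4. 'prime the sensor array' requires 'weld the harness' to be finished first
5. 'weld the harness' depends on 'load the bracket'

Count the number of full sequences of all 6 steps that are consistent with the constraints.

26

3 steps have no prerequisites ('anneal the shield', 'load the bracket', 'sample the gasket'), so any of them could come first.
Enumerating by repeatedly choosing an available step (one whose prerequisites are all placed) gives 26 distinct complete orderings.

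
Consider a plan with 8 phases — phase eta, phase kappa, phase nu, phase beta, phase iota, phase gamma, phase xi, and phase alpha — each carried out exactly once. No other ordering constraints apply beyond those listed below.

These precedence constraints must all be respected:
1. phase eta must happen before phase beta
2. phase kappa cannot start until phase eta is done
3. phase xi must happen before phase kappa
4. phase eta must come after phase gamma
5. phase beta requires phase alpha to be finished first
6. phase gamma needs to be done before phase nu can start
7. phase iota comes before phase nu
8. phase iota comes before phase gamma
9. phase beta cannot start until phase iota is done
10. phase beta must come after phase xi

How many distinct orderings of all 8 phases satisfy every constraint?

3 phases have no prerequisites (phase iota, phase xi, phase alpha), so any of them could come first.
Systematically extending each partial ordering one phase at a time and counting, there are 222 complete orderings.

222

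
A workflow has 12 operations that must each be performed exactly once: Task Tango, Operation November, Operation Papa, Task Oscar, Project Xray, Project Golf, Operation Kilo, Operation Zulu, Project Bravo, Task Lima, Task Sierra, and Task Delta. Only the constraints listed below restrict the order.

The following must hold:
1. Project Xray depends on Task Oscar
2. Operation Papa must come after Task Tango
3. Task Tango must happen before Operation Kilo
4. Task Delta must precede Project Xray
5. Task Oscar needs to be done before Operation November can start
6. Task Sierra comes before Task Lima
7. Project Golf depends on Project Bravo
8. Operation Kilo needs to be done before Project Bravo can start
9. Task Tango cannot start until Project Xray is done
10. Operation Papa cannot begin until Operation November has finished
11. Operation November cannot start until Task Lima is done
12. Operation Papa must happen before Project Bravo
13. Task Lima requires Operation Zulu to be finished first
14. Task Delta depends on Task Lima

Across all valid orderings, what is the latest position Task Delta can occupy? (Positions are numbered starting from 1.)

6

Every operation that must follow Task Delta has to come after it. Tracing all chains starting from Task Delta, those operations are: Task Tango, Operation Papa, Project Xray, Project Golf, Operation Kilo, Project Bravo — 6 in total.
So at least 6 operations follow Task Delta, putting Task Delta no later than position 6. That position is achievable by scheduling everything else first.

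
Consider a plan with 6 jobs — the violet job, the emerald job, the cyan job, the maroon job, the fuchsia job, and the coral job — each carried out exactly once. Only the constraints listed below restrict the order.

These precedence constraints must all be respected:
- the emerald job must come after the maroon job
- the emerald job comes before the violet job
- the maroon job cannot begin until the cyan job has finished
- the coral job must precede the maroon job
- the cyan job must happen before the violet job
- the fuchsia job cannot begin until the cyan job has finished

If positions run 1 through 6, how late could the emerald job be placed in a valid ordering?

Following the constraints forward from the emerald job, its only required successor is the violet job.
So at least 1 job follows the emerald job, putting the emerald job no later than position 5. That position is achievable by scheduling everything else first.

5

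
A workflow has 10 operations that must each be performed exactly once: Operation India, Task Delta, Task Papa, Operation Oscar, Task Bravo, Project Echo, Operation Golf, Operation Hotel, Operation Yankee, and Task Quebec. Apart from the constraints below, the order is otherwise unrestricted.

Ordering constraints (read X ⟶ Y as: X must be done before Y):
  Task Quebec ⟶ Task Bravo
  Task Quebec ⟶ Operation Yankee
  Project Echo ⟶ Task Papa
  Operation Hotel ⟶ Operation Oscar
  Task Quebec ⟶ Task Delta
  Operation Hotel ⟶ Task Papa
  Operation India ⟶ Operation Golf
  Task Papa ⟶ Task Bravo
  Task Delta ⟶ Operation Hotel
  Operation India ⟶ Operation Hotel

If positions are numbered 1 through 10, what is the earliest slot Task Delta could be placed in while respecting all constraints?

2

Working backwards through the constraints from Task Delta, its only required predecessor is Task Quebec.
So at minimum 1 operation comes before Task Delta, putting Task Delta no earlier than position 2. That position is achievable by scheduling exactly that predecessor first.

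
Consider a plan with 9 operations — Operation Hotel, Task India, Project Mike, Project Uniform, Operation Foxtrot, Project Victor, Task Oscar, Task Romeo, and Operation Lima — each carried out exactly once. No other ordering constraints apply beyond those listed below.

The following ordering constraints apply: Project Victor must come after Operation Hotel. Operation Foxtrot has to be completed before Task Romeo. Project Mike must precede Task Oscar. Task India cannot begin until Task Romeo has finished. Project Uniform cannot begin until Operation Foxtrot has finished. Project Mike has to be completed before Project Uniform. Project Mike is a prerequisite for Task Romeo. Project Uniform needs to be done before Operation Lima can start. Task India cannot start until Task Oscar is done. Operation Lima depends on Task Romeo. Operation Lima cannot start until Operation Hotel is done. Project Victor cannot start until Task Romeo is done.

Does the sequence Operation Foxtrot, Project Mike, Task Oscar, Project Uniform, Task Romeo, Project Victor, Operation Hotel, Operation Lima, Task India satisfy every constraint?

The sequence places Project Victor ahead of Operation Hotel.
But one of the constraints requires Operation Hotel before Project Victor, so this ordering violates it.

No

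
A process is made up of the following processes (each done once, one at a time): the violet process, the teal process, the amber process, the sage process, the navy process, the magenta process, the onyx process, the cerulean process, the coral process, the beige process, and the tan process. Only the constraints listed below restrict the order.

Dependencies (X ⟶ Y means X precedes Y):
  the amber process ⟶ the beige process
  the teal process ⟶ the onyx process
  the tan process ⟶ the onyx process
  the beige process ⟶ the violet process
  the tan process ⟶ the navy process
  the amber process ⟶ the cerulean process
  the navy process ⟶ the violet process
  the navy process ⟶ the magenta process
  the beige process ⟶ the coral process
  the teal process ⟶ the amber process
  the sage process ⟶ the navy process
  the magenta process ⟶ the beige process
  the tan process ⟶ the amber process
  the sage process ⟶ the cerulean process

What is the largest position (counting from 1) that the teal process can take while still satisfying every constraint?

Following every chain forward from the teal process, the processes that must come later are the violet process, the amber process, the onyx process, the cerulean process, the coral process, the beige process — 6 of them.
So at least 6 processes follow the teal process, putting the teal process no later than position 5. That position is achievable by scheduling everything else first.

5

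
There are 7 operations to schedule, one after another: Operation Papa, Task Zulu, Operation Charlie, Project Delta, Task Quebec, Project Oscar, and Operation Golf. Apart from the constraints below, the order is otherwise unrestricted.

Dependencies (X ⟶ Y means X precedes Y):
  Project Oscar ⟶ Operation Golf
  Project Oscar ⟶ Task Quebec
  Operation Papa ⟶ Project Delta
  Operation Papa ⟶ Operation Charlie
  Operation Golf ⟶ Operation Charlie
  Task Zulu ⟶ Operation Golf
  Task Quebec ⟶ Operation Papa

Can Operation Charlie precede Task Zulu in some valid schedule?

There is a dependency chain Task Zulu → Operation Golf → Operation Charlie, so Operation Charlie always comes after Task Zulu.
So no valid ordering can have Operation Charlie before Task Zulu.

No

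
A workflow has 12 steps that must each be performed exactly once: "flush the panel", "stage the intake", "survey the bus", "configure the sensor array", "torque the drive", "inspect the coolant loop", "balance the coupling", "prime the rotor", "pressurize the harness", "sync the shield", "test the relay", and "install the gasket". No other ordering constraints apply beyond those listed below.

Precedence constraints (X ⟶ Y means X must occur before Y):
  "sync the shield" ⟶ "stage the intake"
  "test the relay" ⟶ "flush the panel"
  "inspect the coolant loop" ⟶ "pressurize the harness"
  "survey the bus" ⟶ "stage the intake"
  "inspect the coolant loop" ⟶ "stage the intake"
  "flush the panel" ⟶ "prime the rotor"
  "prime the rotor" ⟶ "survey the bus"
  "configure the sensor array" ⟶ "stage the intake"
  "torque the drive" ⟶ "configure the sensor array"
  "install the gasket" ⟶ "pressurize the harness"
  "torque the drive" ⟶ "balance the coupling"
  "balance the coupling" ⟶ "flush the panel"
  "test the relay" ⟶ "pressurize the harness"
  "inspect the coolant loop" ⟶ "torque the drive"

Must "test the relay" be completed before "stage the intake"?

There is a constraint chain "test the relay" → "flush the panel" → "prime the rotor" → "survey the bus" → "stage the intake".
So "test the relay" must precede "stage the intake" in any valid ordering.

Yes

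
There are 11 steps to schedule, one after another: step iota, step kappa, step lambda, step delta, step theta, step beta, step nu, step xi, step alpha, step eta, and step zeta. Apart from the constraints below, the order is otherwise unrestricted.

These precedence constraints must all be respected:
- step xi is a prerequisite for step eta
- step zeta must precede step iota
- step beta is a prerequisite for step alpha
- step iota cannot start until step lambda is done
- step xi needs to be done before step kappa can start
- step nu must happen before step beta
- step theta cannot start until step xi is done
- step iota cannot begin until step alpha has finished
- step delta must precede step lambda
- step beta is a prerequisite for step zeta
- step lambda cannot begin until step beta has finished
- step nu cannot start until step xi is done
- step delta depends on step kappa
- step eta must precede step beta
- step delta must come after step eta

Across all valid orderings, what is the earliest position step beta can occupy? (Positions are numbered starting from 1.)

Every step that must precede step beta has to come before it. Tracing all chains that end at step beta, those steps are: step nu, step xi, step eta — 3 in total.
With 3 mandatory predecessors, the earliest step beta can sit is position 3+1 = 4, and placing just those 3 first achieves it.

4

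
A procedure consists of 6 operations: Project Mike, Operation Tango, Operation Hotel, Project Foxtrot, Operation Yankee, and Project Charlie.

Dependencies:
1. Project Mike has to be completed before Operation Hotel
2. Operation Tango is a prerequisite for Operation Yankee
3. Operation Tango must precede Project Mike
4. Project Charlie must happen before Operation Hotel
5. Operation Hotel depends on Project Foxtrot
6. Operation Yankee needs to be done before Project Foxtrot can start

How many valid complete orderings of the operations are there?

2 operations have no prerequisites (Operation Tango, Project Charlie), so any of them could come first.
Systematically extending each partial ordering one operation at a time and counting, there are 15 complete orderings.

15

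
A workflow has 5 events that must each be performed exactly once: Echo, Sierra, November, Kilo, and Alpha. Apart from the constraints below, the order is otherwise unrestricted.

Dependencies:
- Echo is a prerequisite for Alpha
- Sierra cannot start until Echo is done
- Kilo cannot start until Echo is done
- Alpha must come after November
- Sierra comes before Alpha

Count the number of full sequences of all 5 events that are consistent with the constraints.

11

The events with no prerequisites are Echo, November; any of them can be placed first.
Counting all ways to extend the partial order to a total order gives 11.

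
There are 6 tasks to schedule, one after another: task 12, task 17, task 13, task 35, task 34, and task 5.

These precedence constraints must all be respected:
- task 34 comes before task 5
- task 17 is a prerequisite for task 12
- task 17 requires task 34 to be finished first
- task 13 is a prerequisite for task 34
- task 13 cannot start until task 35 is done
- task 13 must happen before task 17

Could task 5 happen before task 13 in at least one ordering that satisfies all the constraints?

No

The constraints give a chain task 13 → task 34 → task 5, which forces task 13 before task 5.
Hence task 5 can never be scheduled before task 13.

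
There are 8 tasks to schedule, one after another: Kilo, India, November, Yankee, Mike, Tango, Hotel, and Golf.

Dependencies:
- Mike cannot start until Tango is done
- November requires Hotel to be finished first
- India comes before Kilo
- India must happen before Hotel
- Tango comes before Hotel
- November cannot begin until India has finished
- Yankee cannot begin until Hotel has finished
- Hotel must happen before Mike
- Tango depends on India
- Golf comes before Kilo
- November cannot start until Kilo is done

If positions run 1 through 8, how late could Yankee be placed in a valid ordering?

No constraint forces any task after Yankee, so it can be placed last, in position 8.

8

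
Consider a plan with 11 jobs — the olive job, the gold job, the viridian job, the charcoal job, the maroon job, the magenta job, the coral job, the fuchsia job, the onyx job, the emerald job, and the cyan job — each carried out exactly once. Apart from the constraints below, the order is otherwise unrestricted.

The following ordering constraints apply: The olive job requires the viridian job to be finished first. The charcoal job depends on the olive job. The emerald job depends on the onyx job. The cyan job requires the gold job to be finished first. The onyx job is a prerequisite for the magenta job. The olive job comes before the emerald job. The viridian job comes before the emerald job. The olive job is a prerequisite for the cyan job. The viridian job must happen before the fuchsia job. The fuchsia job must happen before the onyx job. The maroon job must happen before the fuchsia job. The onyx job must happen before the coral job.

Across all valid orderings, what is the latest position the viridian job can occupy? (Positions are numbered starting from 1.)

3

The jobs that are forced after the viridian job, directly or by a chain of constraints, are the olive job, the charcoal job, the magenta job, the coral job, the fuchsia job, the onyx job, the emerald job, the cyan job. That's 8 jobs.
So at least 8 jobs follow the viridian job, putting the viridian job no later than position 3. That position is achievable by scheduling everything else first.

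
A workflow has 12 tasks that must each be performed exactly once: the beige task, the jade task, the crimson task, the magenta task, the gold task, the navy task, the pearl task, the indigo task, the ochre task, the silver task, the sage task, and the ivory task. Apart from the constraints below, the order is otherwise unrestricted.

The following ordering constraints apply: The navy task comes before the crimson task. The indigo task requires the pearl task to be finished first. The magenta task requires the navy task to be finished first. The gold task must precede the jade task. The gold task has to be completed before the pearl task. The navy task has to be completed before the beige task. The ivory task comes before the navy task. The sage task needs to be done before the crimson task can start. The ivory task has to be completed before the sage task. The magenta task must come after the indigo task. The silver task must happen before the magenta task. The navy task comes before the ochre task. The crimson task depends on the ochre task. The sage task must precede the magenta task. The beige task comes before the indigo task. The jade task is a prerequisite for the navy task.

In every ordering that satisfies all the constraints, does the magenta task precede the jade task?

The constraints actually force the jade task before the magenta task (via the jade task → the navy task → the magenta task), not the other way around.
So the magenta task does not have to come before the jade task — it cannot.

No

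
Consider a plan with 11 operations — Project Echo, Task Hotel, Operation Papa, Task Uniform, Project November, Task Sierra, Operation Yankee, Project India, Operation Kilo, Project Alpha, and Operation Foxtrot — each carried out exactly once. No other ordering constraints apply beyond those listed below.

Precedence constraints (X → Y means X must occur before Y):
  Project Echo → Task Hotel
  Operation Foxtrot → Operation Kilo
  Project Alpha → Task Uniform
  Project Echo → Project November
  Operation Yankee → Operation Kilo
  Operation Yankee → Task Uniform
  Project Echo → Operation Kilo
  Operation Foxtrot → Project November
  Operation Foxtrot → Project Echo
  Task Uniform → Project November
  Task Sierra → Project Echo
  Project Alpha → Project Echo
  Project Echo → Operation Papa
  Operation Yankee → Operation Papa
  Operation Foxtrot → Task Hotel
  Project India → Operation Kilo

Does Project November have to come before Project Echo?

There is a chain Project Echo → Project November, which puts Project Echo before Project November.
So Project November never precedes Project Echo.

No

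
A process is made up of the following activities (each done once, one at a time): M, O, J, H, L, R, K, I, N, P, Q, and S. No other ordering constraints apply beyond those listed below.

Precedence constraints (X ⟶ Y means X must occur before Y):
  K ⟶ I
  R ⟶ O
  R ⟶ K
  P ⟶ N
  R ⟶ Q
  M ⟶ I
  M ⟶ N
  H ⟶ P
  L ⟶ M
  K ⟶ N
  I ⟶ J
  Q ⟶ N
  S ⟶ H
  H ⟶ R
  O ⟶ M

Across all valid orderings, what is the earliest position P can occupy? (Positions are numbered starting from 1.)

3

Working backwards through the constraints from P, its full set of required predecessors is H, S — 2 of them.
With 2 mandatory predecessors, the earliest P can sit is position 2+1 = 3, and placing just those 2 first achieves it.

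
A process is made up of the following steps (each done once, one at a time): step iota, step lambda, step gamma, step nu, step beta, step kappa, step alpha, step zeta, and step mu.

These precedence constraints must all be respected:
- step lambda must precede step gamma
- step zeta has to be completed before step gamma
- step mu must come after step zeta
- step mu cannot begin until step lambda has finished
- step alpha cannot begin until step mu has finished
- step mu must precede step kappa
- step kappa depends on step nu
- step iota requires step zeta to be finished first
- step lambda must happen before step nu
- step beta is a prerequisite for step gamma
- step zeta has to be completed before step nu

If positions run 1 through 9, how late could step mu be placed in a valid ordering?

7

The steps that are forced after step mu, directly or by a chain of constraints, are step kappa, step alpha. That's 2 steps.
With 2 mandatory successors out of 9 steps total, the latest slot for step mu is 9−2 = 7, and it's reachable by doing all non-successors before step mu.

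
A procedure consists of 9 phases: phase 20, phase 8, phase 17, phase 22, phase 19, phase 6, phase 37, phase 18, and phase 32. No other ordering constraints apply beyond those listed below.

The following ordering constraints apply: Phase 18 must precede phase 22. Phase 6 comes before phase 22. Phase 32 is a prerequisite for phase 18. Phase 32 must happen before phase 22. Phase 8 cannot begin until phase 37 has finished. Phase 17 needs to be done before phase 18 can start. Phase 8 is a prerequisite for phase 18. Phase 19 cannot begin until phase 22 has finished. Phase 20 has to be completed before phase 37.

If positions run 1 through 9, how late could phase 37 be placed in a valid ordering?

Every phase that must follow phase 37 has to come after it. Tracing all chains starting from phase 37, those phases are: phase 8, phase 22, phase 19, phase 18 — 4 in total.
So at least 4 phases follow phase 37, putting phase 37 no later than position 5. That position is achievable by scheduling everything else first.

5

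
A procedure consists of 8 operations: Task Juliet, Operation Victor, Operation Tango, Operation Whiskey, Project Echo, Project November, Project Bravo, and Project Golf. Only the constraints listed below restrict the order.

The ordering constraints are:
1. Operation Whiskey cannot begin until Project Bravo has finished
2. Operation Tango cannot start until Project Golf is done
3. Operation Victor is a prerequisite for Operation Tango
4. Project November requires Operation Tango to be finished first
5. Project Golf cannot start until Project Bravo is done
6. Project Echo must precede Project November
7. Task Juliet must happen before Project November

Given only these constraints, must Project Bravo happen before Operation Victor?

Nothing in the constraints links Project Bravo and Operation Victor; they are unordered relative to each other.
There exist valid orderings with Operation Victor before Project Bravo, so Project Bravo is not required to come first.

No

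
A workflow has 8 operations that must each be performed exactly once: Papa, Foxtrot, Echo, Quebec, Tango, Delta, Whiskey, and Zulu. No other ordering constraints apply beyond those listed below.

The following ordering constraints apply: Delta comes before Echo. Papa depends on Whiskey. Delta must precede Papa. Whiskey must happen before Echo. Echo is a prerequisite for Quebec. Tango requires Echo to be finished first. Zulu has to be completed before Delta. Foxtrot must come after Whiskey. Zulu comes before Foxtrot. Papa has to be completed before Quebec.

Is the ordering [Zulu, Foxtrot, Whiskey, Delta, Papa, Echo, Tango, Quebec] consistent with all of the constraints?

No

In the proposed order, Foxtrot appears before Whiskey.
But one of the constraints requires Whiskey before Foxtrot, so this ordering violates it.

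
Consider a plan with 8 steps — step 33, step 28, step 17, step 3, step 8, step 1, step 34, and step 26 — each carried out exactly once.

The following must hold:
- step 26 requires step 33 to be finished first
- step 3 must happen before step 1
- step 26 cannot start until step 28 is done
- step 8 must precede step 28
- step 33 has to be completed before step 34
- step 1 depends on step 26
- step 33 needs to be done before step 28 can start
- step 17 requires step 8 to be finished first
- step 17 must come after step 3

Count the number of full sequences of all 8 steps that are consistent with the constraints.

217

3 steps have no prerequisites (step 33, step 3, step 8), so any of them could come first.
Enumerating by repeatedly choosing an available step (one whose prerequisites are all placed) gives 217 distinct complete orderings.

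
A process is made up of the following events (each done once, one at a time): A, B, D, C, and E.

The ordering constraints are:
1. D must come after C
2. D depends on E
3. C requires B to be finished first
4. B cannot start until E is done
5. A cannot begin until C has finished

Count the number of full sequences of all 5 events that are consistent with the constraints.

E is the only event with nothing required before it, so every ordering starts there.
Systematically extending each partial ordering one event at a time and counting, there are 2 complete orderings.

2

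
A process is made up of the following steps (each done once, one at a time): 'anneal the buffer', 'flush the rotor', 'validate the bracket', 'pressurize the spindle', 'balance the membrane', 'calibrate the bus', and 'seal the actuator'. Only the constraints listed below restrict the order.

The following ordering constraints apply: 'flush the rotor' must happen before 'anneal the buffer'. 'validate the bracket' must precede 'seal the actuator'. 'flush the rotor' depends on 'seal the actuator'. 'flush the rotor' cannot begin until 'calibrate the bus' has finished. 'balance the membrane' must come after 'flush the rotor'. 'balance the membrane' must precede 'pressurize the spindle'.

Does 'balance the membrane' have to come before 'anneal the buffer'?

No chain of constraints connects 'balance the membrane' to 'anneal the buffer' in either direction.
So 'balance the membrane' can come before 'anneal the buffer' or after — it is not forced.

No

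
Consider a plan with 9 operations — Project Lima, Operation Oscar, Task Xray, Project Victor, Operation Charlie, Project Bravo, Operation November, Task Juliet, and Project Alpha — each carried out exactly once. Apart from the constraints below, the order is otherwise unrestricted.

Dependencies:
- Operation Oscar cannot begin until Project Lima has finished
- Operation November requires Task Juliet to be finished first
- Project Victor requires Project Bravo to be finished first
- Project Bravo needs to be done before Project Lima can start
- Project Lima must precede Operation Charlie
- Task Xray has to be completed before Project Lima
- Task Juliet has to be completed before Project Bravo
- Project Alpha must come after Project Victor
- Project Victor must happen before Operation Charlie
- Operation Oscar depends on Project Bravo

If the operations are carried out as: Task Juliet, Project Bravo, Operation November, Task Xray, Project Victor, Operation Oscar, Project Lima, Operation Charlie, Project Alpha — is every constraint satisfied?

No

The sequence places Operation Oscar ahead of Project Lima.
That contradicts the constraint that Project Lima must precede Operation Oscar.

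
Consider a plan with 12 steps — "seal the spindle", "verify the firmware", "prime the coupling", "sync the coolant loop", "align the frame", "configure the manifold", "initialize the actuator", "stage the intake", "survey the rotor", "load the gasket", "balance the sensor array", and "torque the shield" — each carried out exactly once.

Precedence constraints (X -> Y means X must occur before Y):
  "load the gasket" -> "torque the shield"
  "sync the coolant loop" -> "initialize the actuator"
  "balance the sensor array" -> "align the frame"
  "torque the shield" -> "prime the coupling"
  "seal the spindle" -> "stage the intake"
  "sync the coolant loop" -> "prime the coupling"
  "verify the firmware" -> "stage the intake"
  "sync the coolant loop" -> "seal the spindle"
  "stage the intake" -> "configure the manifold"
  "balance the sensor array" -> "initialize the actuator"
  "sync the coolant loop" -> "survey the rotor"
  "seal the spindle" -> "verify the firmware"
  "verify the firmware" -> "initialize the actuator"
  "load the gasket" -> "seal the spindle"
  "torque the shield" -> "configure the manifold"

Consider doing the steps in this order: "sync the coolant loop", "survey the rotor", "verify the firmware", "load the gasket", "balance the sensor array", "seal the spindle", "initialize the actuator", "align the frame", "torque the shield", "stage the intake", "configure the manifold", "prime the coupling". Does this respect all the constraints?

The sequence places "verify the firmware" ahead of "seal the spindle".
But one of the constraints requires "seal the spindle" before "verify the firmware", so this ordering violates it.

No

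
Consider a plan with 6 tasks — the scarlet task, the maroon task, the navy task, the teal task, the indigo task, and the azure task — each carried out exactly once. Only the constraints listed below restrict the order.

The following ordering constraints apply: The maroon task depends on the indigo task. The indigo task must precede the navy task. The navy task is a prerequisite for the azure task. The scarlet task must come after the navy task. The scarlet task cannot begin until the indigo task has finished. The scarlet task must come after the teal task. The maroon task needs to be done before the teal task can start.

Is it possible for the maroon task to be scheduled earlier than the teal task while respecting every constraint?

The constraints force the maroon task before the teal task, so yes — every valid ordering has the maroon task earlier.

Yes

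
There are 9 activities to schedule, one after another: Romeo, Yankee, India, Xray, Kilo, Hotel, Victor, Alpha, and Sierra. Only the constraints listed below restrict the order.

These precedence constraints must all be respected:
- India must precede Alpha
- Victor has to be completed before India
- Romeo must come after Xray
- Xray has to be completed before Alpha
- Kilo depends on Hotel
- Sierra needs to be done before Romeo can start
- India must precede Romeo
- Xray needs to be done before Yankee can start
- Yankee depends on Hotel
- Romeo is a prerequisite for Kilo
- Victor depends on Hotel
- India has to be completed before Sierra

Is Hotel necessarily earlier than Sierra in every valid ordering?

Yes

There is a constraint chain Hotel → Victor → India → Sierra.
That forces Hotel before Sierra in every valid schedule.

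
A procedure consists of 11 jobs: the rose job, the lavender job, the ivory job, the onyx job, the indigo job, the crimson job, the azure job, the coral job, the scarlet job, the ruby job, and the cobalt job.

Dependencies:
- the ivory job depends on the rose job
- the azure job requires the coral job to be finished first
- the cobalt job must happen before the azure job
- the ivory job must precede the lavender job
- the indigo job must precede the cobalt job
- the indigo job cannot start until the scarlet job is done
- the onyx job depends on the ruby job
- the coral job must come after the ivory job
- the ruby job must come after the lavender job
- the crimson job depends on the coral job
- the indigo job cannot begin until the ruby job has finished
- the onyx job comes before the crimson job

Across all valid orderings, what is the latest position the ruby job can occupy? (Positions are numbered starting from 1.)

Every job that must follow the ruby job has to come after it. Tracing all chains starting from the ruby job, those jobs are: the onyx job, the indigo job, the crimson job, the azure job, the cobalt job — 5 in total.
So at least 5 jobs follow the ruby job, putting the ruby job no later than position 6. That position is achievable by scheduling everything else first.

6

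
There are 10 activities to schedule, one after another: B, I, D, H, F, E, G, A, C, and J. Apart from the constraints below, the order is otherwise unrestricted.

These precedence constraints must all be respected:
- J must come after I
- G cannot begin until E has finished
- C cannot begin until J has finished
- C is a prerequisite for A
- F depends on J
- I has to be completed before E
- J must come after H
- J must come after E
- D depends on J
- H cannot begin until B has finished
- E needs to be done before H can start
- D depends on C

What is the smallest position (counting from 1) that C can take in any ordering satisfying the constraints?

6

The activities that are forced before C, directly or transitively, are B, I, H, E, J. That's 5 activities.
So at minimum 5 activities come before C, putting C no earlier than position 6. That position is achievable by scheduling exactly those predecessors first.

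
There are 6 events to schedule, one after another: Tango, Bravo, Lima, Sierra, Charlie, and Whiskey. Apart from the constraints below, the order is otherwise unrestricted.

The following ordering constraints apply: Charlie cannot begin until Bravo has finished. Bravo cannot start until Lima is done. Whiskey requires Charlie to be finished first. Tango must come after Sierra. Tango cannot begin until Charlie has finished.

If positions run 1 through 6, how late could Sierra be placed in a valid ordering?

The only event forced after Sierra (directly or by a chain) is Tango.
So at least 1 event follows Sierra, putting Sierra no later than position 5. That position is achievable by scheduling everything else first.

5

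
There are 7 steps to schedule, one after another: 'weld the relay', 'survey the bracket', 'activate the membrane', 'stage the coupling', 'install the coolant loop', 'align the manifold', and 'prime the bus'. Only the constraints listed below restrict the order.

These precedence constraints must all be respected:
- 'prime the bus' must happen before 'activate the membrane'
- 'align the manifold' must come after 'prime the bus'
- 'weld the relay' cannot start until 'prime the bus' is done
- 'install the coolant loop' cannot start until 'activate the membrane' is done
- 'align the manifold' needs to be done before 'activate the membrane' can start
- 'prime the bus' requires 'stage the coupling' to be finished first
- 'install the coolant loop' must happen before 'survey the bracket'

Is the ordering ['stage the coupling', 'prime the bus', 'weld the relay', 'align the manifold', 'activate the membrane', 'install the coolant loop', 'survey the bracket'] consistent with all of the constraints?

Every stated constraint is respected: 'prime the bus' sits at position 2, ahead of 'activate the membrane' at position 5, and each of the other listed pairs likewise has the predecessor earlier in the sequence.

Yes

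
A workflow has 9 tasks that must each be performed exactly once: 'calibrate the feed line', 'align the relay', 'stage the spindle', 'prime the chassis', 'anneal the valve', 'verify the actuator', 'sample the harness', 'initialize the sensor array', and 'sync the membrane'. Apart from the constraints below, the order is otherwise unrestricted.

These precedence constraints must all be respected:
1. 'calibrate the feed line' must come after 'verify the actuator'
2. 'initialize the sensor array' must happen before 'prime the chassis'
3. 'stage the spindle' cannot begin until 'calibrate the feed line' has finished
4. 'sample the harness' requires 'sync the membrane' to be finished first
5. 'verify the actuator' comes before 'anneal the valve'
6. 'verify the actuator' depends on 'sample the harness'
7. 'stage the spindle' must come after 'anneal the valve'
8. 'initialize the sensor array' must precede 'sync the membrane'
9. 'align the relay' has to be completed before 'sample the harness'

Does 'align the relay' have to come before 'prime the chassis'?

No

Nothing in the constraints links 'align the relay' and 'prime the chassis'; they are unordered relative to each other.
A valid ordering placing 'prime the chassis' before 'align the relay' exists, so the answer is no.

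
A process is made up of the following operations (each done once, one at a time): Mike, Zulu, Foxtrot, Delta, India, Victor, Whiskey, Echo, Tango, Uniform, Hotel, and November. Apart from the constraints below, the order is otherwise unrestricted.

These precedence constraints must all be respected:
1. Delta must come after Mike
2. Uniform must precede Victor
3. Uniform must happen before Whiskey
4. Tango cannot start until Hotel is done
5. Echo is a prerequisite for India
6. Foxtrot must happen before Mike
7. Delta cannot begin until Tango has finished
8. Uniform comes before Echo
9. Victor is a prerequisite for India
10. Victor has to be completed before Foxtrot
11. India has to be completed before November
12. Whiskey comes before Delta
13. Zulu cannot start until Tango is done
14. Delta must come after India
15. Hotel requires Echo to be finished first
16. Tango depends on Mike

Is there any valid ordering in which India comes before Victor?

Following Victor → India, Victor must precede India in every valid ordering.
So no valid ordering can have India before Victor.

No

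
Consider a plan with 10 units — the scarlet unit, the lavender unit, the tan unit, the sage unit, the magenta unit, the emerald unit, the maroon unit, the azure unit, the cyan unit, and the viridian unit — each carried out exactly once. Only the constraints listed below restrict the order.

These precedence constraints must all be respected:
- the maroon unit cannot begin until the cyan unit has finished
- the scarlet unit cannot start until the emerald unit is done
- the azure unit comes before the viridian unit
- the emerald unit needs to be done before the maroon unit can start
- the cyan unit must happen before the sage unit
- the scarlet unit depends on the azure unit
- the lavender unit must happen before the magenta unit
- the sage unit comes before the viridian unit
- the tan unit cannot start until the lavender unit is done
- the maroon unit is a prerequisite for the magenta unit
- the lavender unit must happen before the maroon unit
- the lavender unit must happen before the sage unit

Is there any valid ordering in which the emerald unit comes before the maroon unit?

The constraints force the emerald unit before the maroon unit, so yes — every valid ordering has the emerald unit earlier.

Yes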